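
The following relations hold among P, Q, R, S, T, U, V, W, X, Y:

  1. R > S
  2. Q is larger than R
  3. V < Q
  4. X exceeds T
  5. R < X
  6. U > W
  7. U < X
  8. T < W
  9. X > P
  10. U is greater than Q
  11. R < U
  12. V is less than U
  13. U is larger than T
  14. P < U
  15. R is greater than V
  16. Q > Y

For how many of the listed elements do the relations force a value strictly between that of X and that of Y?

Chaining upward from Y reaches: Q, U.
Chaining downward from X reaches: S, V, R, T, Q, W, P, U.
Strictly between Y and X are those in both lists: Q, U — 2 elements.

2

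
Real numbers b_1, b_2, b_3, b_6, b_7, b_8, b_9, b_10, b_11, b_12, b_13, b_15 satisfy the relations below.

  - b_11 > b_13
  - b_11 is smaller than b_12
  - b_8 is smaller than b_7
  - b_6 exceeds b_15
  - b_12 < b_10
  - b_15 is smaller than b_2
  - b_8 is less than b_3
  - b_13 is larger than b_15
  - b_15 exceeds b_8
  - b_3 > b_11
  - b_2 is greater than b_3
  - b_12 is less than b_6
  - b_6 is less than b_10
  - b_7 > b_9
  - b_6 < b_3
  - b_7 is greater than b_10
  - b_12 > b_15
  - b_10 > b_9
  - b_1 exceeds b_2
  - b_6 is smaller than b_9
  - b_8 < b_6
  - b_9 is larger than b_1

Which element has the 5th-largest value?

The consecutive relations fix a unique order: b_8 < b_15 < b_13 < b_11 < b_12 < b_6 < b_3 < b_2 < b_1 < b_9 < b_10 < b_7.
The 5th largest is b_2.

b_2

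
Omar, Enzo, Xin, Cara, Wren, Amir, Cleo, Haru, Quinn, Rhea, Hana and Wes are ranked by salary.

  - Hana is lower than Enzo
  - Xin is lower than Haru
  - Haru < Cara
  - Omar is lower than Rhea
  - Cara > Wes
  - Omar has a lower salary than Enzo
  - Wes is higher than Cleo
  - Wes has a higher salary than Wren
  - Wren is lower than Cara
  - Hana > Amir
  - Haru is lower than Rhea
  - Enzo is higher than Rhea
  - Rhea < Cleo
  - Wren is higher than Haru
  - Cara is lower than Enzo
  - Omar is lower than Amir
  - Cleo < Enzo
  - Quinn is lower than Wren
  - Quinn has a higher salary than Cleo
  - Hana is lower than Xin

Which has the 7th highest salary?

Rhea

Piecing the relations together gives one ordering: Omar < Amir < Hana < Xin < Haru < Rhea < Cleo < Quinn < Wren < Wes < Cara < Enzo.
Counting 7 from the largest end gives Rhea.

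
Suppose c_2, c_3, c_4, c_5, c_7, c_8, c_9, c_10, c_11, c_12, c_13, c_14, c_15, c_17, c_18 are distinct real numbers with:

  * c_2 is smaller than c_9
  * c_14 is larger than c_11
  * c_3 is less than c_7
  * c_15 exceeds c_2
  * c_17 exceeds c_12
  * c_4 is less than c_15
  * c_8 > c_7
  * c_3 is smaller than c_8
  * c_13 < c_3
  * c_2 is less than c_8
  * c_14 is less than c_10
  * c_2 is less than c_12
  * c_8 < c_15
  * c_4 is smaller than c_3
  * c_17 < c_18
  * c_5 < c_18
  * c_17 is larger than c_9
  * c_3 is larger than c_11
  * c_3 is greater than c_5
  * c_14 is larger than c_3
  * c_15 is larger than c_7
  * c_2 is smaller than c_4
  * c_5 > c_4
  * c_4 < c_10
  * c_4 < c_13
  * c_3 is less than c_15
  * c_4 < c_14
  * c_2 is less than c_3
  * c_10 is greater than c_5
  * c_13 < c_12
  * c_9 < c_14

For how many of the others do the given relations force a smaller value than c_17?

From c_17 the given relations immediately reach c_12, c_9.
From those, c_2, c_13 — 4 in total.
From those, c_4 — 5 in total.
Nothing else is reachable below c_17; 5 in all.

5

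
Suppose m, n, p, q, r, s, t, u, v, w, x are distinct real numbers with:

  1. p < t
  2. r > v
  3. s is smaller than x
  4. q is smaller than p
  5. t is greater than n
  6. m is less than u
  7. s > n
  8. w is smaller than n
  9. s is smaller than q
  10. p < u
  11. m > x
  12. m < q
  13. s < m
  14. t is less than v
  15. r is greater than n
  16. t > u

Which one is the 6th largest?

q

Chaining the given pairs: w < n < s < x < m < q < p < u < t < v < r.
Counting 6 from the largest end gives q.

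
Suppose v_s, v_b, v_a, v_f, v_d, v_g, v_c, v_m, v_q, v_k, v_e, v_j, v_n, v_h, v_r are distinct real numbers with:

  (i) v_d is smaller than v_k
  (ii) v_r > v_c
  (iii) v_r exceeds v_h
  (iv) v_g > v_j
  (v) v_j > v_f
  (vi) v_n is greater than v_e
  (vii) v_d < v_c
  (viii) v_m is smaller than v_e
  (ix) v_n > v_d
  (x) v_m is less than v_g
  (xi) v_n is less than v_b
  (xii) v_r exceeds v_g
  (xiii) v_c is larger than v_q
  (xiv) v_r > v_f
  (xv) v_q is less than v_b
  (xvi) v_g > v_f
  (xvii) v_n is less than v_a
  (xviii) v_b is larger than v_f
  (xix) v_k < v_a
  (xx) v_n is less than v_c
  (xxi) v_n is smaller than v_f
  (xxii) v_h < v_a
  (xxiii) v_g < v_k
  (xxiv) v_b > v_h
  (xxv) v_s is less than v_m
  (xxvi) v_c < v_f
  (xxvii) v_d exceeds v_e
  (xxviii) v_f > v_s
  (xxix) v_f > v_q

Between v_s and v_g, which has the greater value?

v_s < v_m and v_m < v_e give v_s < v_e.
With v_e < v_d: v_s < v_m < v_e < v_d.
With v_d < v_n: v_s < v_m < v_e < v_d < v_n.
Then v_n < v_c extends the chain to v_c.
Then v_c < v_f extends the chain to v_f.
With v_f < v_j: v_s < v_m < v_e < v_d < v_n < v_c < v_f < v_j.
With v_j < v_g: v_s < v_m < v_e < v_d < v_n < v_c < v_f < v_j < v_g.
So v_s < v_g; v_g is the larger of the two.

v_g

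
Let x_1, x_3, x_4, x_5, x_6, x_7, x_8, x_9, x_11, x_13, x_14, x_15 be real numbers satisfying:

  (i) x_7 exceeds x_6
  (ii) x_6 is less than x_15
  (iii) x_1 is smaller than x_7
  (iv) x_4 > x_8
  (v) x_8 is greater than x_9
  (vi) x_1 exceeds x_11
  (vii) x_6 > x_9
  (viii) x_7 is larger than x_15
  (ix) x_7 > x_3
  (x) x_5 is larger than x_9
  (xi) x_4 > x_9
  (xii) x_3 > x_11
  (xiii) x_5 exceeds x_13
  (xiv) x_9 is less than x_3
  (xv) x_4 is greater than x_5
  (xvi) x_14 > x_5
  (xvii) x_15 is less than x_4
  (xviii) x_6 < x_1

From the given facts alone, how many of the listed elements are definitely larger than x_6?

The elements the relations force above x_6 are x_15, x_4, x_1, x_7 — no chain reaches any other.
That is 4.

4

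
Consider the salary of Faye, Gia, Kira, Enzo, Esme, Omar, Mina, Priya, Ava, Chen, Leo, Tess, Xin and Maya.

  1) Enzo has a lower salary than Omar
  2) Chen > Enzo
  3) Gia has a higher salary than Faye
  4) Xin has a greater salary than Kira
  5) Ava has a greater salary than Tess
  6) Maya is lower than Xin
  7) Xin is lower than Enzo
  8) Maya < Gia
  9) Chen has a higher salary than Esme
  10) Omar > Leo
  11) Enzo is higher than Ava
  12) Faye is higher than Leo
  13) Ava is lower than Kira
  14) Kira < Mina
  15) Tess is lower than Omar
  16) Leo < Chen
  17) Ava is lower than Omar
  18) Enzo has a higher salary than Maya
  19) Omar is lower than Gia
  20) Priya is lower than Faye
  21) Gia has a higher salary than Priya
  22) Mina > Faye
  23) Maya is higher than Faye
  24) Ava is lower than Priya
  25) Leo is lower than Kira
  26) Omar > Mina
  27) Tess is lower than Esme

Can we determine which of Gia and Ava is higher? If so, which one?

Gia

Ava < Priya and Priya < Faye give Ava < Faye.
Then Faye < Maya extends the chain to Maya.
With Maya < Enzo: Ava < Priya < Faye < Maya < Enzo.
With Enzo < Omar: Ava < Priya < Faye < Maya < Enzo < Omar.
Then Omar < Gia extends the chain to Gia.
So Gia is higher.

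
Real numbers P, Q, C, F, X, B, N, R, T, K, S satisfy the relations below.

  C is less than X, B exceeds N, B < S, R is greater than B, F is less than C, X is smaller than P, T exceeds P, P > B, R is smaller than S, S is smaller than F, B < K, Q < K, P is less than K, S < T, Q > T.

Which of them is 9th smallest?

T

Chaining the given pairs: N < B < R < S < F < C < X < P < T < Q < K.
The 9th smallest is T.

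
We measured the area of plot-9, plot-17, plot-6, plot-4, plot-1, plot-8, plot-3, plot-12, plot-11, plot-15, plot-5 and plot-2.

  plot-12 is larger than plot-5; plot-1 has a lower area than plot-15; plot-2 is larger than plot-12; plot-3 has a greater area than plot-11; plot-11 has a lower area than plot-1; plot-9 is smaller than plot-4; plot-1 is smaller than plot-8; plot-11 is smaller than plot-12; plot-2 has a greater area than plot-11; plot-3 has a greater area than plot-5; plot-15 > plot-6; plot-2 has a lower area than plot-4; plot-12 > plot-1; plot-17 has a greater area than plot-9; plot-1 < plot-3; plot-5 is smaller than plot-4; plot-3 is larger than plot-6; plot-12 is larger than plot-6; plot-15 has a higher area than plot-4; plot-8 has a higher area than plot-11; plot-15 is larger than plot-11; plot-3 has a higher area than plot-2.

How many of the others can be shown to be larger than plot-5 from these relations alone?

5

From plot-5 the given relations immediately reach plot-12, plot-4, plot-3.
From those, plot-2, plot-15 — 5 in total.
No other element is forced above plot-5 by the given relations, so the count is 5.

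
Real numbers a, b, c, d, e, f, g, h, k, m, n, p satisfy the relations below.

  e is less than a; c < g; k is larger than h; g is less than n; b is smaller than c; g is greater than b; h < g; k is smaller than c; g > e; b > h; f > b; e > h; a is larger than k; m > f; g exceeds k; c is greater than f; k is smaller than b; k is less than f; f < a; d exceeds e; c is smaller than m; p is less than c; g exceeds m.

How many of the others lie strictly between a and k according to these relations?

2

The relations place k below a. An element lies strictly between them when it is forced above k and also forced below a.
Above k: {b, f, c, m, g, n}. Below a: {h, b, e, f}.
Intersection: {b, f} — 2.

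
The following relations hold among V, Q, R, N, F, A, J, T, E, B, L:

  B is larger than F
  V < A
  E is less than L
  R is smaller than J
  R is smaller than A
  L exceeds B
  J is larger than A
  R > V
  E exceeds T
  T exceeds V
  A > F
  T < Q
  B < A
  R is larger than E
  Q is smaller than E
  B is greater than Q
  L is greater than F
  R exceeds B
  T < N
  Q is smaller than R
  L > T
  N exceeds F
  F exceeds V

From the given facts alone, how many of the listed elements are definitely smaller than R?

6

The elements the relations force below R are V, T, F, Q, B, E — no chain reaches any other.
That is 6.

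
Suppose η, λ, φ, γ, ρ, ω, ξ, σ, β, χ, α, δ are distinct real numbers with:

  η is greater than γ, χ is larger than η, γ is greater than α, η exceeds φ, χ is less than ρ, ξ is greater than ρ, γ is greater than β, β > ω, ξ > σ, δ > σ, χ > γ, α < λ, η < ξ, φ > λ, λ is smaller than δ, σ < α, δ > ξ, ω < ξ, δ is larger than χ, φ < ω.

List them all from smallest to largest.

Each adjacent pair is fixed by a given relation: σ < α; α < λ; λ < φ; φ < ω; ω < β; β < γ; γ < η; η < χ; χ < ρ; ρ < ξ; ξ < δ. Chaining them end to end gives the full order.

σ < α < λ < φ < ω < β < γ < η < χ < ρ < ξ < δ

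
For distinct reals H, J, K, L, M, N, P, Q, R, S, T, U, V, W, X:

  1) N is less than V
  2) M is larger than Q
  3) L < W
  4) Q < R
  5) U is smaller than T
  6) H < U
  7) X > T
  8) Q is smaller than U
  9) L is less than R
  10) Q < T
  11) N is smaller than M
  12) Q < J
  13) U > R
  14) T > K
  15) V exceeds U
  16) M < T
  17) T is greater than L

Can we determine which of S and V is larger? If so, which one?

Following every chain through V: below V we get L, Q, H, R, U, N.
S is not reached, and no chain runs the other way from S to V.
So the given relations leave the order of V and S undetermined.

undetermined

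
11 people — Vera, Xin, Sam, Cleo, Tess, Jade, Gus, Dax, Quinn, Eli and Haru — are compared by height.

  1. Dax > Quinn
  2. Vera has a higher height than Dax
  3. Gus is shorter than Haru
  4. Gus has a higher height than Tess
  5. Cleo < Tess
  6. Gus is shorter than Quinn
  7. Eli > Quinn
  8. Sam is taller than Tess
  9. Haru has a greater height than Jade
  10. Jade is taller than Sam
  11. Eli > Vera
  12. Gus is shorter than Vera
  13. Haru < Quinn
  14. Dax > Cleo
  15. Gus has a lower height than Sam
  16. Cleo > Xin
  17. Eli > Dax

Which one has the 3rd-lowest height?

Piecing the relations together gives one ordering: Xin < Cleo < Tess < Gus < Sam < Jade < Haru < Quinn < Dax < Vera < Eli.
The 3rd smallest is Tess.

Tess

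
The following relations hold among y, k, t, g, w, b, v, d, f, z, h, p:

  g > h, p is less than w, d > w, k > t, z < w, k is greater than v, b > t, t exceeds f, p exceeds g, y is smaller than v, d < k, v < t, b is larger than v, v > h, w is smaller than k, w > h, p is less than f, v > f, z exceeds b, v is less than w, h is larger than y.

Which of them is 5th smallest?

f

Chaining the given pairs: y < h < g < p < f < v < t < b < z < w < d < k.
Counting 5 from the smallest end gives f.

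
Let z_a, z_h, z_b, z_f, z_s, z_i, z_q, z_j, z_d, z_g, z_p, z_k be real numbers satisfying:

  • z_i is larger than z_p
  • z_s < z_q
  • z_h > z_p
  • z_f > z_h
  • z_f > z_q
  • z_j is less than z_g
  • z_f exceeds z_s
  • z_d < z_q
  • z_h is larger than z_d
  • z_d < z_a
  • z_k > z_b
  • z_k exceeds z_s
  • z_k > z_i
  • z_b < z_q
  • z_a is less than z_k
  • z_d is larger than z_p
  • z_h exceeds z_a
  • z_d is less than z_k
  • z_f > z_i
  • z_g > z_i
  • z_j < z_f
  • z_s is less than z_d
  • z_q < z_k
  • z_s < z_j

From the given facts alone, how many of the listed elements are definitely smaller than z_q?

4

The elements the relations force below z_q are z_p, z_s, z_b, z_d — no chain reaches any other.
That is 4.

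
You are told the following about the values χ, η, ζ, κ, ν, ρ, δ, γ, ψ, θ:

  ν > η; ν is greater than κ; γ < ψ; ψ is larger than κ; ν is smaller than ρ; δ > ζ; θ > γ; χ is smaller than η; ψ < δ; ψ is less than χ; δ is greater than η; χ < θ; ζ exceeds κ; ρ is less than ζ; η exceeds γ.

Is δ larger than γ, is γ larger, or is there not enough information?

δ

γ < ψ and ψ < χ give γ < χ.
Then χ < η extends the chain to η.
Then η < ν extends the chain to ν.
Then ν < ρ extends the chain to ρ.
Then ρ < ζ extends the chain to ζ.
With ζ < δ: γ < ψ < χ < η < ν < ρ < ζ < δ.
So δ is larger.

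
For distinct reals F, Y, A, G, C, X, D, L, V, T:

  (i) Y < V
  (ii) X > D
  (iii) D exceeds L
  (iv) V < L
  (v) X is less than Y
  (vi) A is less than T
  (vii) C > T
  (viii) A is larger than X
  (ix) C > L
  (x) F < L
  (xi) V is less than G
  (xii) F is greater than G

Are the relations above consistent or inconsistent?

We have X < Y stated directly, yet also Y < V < G < F < L < D < X by chaining the others — so Y < X. Contradiction.

inconsistent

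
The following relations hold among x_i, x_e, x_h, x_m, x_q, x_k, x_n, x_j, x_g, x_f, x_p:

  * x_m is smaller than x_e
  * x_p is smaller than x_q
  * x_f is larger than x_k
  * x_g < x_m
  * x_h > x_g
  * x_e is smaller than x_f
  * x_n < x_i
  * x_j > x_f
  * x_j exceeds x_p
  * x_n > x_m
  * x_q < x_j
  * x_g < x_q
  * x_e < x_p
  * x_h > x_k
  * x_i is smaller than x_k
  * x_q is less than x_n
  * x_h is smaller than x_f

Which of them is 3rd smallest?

x_e

Chaining the given pairs: x_g < x_m < x_e < x_p < x_q < x_n < x_i < x_k < x_h < x_f < x_j.
The 3rd smallest is x_e.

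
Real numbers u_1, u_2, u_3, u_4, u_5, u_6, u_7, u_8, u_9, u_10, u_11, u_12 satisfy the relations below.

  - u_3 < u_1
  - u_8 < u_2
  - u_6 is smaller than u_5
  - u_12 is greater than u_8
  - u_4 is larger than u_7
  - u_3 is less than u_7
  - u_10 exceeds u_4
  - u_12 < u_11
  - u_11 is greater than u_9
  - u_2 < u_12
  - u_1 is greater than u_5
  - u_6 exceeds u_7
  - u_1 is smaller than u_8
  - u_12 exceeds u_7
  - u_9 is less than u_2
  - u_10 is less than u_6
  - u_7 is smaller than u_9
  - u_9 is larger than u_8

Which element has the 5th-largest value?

Chaining the given pairs: u_3 < u_7 < u_4 < u_10 < u_6 < u_5 < u_1 < u_8 < u_9 < u_2 < u_12 < u_11.
Counting 5 from the largest end gives u_8.

u_8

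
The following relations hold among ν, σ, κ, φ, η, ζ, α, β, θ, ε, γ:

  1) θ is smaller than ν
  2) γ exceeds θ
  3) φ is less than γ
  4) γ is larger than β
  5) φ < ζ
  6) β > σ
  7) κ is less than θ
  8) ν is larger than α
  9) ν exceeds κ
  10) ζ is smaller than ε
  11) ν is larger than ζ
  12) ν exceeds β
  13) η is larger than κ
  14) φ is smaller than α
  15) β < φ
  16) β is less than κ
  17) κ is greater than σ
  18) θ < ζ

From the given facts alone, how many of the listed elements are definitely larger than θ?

Directly above θ: γ, ζ, ν.
One step further: ε (4 so far).
No other element is forced above θ by the given relations, so the count is 4.

4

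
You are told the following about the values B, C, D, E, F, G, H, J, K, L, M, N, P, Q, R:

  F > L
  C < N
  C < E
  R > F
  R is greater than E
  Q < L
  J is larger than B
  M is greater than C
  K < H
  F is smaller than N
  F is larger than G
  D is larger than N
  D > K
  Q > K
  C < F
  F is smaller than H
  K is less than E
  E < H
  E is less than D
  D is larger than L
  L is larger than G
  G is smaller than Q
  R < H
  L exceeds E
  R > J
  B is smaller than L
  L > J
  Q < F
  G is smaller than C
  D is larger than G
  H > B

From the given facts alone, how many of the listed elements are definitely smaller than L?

The elements the relations force below L are G, B, C, K, Q, J, E — no chain reaches any other.
That is 7.

7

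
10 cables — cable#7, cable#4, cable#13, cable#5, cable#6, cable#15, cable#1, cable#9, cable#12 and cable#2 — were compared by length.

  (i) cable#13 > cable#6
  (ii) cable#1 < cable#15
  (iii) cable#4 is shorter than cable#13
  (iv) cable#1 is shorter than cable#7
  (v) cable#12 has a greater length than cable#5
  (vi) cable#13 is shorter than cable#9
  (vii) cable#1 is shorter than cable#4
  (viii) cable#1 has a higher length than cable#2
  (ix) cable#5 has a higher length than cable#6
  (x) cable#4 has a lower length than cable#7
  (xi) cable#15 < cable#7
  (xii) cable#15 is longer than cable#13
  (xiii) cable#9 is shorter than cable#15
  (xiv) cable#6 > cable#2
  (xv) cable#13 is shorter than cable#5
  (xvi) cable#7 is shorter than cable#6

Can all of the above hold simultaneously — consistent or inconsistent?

inconsistent

We have cable#6 < cable#13 stated directly, yet also cable#13 < cable#9 < cable#15 < cable#7 < cable#6 by chaining the others — so cable#13 < cable#6. Contradiction.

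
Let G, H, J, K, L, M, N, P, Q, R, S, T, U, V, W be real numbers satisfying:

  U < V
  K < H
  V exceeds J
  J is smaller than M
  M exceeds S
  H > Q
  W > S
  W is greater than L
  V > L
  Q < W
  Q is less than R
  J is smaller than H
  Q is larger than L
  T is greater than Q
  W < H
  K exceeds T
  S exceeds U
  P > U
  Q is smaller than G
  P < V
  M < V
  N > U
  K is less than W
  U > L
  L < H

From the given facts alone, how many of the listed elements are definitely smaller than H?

8

From H the given relations immediately reach L, Q, J, K, W.
From those, T, S — 7 in total.
From those, U — 8 in total.
No other element is forced below H by the given relations, so the count is 8.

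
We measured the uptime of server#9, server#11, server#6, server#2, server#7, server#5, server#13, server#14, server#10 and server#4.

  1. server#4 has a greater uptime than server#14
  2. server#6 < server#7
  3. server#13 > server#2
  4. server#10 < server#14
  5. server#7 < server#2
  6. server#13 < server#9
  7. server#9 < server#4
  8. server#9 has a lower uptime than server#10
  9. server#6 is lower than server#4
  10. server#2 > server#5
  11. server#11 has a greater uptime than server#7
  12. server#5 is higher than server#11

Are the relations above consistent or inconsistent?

consistent

Every relation is compatible with server#6 < server#7 < server#11 < server#5 < server#2 < server#13 < server#9 < server#10 < server#14 < server#4; the set is consistent.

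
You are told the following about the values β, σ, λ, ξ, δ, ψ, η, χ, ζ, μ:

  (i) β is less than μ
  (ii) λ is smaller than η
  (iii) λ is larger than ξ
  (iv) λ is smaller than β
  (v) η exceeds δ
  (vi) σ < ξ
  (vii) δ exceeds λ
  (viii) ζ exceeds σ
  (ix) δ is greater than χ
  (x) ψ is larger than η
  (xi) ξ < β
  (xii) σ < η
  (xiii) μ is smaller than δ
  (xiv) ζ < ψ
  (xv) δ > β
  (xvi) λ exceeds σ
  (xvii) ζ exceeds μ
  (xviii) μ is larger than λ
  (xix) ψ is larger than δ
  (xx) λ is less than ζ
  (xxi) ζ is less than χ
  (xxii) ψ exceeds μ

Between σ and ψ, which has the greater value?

σ < ξ and ξ < λ give σ < λ.
With λ < β: σ < ξ < λ < β.
Then β < μ extends the chain to μ.
With μ < ζ: σ < ξ < λ < β < μ < ζ.
With ζ < χ: σ < ξ < λ < β < μ < ζ < χ.
Then χ < δ extends the chain to δ.
With δ < η: σ < ξ < λ < β < μ < ζ < χ < δ < η.
Then η < ψ extends the chain to ψ.
So σ < ψ; ψ is the larger of the two.

ψ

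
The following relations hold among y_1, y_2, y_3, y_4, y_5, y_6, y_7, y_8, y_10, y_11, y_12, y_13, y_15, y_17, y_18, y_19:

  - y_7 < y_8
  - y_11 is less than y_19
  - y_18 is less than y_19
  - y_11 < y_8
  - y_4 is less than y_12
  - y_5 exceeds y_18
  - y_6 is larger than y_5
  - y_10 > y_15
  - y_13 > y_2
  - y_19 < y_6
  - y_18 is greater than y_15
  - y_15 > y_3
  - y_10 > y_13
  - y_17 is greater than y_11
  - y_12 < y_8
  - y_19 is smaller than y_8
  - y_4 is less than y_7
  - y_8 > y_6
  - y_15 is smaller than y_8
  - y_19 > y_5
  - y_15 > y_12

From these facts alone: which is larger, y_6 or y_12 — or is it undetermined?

Chaining the given relations: y_12 < y_15 < y_18 < y_5 < y_6.
So y_6 is larger.

y_6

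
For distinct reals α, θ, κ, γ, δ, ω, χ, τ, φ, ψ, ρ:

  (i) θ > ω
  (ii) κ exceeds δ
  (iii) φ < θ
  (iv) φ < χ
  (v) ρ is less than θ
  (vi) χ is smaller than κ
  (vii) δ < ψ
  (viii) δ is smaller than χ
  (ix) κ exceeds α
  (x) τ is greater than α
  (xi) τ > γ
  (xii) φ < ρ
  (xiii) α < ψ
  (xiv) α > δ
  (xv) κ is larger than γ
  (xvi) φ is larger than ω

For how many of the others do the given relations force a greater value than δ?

5

From δ the given relations immediately reach α, χ, ψ, κ.
From those, τ — 5 in total.
Nothing else is reachable above δ; 5 in all.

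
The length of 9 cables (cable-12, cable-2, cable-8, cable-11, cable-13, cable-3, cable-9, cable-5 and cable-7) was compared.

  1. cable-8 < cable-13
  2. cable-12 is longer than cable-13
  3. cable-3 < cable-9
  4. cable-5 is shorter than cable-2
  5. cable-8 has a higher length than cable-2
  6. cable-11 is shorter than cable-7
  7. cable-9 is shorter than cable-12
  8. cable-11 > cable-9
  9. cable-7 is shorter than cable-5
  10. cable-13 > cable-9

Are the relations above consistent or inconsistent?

The single ordering cable-3 < cable-9 < cable-11 < cable-7 < cable-5 < cable-2 < cable-8 < cable-13 < cable-12 satisfies every listed relation, so no contradiction arises.

consistent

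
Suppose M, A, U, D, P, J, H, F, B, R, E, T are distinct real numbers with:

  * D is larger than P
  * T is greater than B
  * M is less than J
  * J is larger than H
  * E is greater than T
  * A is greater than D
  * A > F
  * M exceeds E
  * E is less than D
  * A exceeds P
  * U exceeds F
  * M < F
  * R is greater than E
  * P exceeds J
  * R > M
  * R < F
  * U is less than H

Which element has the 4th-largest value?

J

Piecing the relations together gives one ordering: B < T < E < M < R < F < U < H < J < P < D < A.
Counting 4 from the largest end gives J.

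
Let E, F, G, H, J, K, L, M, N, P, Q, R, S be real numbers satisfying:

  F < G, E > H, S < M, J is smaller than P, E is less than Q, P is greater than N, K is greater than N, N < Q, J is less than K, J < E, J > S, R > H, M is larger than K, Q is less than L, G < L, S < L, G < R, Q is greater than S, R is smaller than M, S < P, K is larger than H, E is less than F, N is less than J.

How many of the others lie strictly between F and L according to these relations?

The relations place F below L. An element lies strictly between them when it is forced above F and also forced below L.
Above F: {G, R, M}. Below L: {N, S, J, H, E, Q, G}.
Intersection: {G} — 1.

1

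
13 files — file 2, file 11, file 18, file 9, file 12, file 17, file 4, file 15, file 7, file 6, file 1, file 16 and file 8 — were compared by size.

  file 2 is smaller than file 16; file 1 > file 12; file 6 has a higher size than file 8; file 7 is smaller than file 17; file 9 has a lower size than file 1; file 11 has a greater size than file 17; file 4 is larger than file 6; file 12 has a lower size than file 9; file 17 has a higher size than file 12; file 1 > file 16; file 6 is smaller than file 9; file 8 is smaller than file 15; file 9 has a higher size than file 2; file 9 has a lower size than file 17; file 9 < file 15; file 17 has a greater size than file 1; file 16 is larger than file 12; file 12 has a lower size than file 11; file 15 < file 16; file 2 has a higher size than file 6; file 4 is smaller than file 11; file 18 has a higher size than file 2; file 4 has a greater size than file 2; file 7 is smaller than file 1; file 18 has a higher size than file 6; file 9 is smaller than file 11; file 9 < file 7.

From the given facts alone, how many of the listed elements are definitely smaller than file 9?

4

The elements the relations force below file 9 are file 8, file 6, file 2, file 12 — no chain reaches any other.
That is 4.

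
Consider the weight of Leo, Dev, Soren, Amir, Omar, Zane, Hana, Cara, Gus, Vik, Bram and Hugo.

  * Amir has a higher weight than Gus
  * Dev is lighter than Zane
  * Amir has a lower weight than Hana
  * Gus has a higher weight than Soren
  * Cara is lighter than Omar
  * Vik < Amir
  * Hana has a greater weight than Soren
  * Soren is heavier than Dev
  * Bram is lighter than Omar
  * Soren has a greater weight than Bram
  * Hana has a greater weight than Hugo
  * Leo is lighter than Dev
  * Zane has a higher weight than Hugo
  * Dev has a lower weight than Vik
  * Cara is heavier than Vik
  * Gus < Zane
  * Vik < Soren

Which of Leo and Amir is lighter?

Leo

Chaining the given relations: Leo < Dev < Vik < Soren < Gus < Amir.
So Leo < Amir; Leo is the lighter of the two.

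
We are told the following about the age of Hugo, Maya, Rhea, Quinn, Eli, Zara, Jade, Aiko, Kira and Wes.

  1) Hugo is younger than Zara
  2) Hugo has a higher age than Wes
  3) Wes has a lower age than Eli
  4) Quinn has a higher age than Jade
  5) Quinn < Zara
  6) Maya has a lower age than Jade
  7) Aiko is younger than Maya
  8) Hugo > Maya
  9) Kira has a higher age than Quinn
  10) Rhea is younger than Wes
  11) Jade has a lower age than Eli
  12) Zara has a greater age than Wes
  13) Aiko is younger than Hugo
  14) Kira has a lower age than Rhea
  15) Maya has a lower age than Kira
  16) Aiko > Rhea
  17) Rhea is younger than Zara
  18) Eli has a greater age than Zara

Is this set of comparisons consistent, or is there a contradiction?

inconsistent

Chaining the given relations yields Aiko < Maya < Jade < Quinn < Kira < Rhea, so Aiko < Rhea. But one relation states Rhea < Aiko. These cannot both hold.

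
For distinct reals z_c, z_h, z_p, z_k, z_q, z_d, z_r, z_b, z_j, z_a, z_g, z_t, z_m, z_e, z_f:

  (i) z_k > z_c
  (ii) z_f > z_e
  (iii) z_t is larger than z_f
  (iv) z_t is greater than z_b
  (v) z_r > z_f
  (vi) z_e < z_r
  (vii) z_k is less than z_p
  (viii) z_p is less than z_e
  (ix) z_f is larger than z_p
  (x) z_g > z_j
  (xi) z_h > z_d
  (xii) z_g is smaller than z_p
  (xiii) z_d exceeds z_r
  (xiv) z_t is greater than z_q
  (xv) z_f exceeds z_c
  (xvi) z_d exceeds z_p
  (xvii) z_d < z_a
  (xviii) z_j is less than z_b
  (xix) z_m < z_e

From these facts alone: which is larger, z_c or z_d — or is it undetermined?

The relevant relations are z_c < z_k; z_k < z_p; z_p < z_e; z_e < z_f; z_f < z_r; z_r < z_d.
Chaining these gives z_c < z_k < z_p < z_e < z_f < z_r < z_d.
So z_d is larger.

z_d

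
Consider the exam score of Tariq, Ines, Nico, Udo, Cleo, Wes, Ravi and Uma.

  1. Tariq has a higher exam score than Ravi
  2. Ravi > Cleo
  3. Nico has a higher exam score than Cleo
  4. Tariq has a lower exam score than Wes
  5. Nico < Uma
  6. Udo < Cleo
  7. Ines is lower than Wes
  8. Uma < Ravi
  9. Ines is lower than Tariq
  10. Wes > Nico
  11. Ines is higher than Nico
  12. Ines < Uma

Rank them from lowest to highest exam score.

Udo < Cleo < Nico < Ines < Uma < Ravi < Tariq < Wes

The consecutive links are each given: Udo < Cleo; Cleo < Nico; Nico < Ines; Ines < Uma; Uma < Ravi; Ravi < Tariq; Tariq < Wes.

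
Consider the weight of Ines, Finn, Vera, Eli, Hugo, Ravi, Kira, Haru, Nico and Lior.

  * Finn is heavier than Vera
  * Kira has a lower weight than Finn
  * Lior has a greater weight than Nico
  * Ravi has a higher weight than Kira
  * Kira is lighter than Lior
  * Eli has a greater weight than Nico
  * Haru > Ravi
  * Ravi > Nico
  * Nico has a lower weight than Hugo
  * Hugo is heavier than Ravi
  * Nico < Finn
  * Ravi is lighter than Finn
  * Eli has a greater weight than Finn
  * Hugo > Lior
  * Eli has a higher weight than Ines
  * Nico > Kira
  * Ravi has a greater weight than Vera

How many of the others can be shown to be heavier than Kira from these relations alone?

7

From Kira the given relations immediately reach Nico, Ravi, Lior, Finn.
From those, Haru, Hugo, Eli — 7 in total.
Nothing else is reachable above Kira; 7 in all.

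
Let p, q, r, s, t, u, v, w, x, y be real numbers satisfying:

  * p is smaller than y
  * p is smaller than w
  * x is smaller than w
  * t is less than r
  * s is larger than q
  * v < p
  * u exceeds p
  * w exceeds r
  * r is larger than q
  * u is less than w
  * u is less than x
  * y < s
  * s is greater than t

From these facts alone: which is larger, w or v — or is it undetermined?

v < p and p < u give v < u.
Then u < x extends the chain to x.
With x < w: v < p < u < x < w.
So w is larger.

w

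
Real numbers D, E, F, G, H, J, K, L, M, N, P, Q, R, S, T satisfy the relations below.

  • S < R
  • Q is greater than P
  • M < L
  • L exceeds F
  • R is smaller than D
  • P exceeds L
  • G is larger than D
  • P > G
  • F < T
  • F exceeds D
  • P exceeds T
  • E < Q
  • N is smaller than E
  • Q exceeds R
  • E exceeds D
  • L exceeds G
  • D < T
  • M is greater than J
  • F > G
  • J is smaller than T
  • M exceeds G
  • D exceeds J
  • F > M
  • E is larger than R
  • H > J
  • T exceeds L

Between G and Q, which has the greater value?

G < M < F < L < T < P < Q, by transitivity through M, F, L, T, P.
So G < Q; Q is the larger of the two.

Q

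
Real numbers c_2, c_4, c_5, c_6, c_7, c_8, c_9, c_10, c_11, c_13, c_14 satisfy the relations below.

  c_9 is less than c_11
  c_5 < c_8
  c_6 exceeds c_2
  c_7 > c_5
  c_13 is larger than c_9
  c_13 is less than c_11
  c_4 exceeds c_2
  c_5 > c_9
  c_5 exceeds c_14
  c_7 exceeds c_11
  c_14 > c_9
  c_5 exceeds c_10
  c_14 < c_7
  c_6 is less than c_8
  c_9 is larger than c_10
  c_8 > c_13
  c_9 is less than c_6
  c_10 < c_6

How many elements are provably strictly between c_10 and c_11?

2

The relations place c_10 below c_11. An element lies strictly between them when it is forced above c_10 and also forced below c_11.
Above c_10: {c_9, c_14, c_6, c_5, c_13, c_7, c_8}. Below c_11: {c_9, c_13}.
Intersection: {c_9, c_13} — 2.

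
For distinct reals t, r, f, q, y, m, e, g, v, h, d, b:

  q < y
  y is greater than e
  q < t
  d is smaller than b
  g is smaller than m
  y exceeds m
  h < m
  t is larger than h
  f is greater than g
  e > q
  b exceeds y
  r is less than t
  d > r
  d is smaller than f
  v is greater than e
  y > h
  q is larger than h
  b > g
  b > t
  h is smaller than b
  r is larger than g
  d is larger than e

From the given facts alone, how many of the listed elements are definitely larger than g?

From g the given relations immediately reach m, r, f, b.
From those, y, d, t — 7 in total.
Nothing else is reachable above g; 7 in all.

7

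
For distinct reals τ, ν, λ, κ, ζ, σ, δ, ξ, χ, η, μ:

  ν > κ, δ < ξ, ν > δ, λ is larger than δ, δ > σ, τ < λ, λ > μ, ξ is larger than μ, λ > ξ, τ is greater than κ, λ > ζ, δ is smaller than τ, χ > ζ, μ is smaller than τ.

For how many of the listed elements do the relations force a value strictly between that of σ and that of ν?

1

The relations place σ below ν. An element lies strictly between them when it is forced above σ and also forced below ν.
Above σ: {δ, τ, ξ, λ}. Below ν: {κ, δ}.
Intersection: {δ} — 1.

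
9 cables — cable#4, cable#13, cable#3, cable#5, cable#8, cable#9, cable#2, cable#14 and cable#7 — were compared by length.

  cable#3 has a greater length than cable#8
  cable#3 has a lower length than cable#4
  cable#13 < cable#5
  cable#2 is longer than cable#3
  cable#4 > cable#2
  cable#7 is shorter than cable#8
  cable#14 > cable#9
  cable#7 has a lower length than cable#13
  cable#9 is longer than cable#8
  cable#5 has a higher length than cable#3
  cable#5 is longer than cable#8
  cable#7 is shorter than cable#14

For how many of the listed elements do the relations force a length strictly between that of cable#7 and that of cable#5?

3

Chaining upward from cable#7 reaches: cable#8, cable#3, cable#13, cable#2, cable#9, cable#4, cable#14.
Chaining downward from cable#5 reaches: cable#8, cable#3, cable#13.
Strictly between cable#7 and cable#5 are those in both lists: cable#8, cable#3, cable#13 — 3 elements.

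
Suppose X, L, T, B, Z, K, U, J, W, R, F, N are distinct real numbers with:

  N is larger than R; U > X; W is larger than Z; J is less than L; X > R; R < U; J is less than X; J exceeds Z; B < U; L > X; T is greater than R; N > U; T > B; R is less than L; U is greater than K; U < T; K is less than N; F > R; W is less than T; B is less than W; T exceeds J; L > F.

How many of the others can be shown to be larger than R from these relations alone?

6

The elements the relations force above R are X, F, U, T, L, N — no chain reaches any other.
That is 6.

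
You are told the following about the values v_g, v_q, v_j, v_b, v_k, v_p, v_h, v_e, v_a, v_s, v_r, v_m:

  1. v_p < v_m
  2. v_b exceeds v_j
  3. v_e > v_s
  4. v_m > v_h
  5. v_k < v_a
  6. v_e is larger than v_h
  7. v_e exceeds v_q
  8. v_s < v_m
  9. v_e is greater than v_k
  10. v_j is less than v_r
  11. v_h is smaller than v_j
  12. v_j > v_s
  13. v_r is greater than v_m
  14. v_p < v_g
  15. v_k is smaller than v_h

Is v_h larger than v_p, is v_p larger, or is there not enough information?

undetermined

Following every chain through v_p: above v_p we get v_m, v_r, v_g.
v_h is not reached, and no chain runs the other way from v_h to v_p.
So the given relations leave the order of v_p and v_h undetermined.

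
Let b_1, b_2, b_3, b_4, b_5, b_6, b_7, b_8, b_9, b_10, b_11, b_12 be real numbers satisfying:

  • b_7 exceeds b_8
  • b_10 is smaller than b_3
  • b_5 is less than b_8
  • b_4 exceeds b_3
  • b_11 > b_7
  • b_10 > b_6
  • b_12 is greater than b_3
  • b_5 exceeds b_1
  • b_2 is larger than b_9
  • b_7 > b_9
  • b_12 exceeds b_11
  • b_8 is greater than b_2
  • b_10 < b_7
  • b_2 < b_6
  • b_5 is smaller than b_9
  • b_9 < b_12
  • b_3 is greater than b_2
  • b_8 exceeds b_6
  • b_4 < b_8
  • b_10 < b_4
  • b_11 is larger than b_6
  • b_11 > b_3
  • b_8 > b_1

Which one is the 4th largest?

The consecutive relations fix a unique order: b_1 < b_5 < b_9 < b_2 < b_6 < b_10 < b_3 < b_4 < b_8 < b_7 < b_11 < b_12.
Counting 4 from the largest end gives b_8.

b_8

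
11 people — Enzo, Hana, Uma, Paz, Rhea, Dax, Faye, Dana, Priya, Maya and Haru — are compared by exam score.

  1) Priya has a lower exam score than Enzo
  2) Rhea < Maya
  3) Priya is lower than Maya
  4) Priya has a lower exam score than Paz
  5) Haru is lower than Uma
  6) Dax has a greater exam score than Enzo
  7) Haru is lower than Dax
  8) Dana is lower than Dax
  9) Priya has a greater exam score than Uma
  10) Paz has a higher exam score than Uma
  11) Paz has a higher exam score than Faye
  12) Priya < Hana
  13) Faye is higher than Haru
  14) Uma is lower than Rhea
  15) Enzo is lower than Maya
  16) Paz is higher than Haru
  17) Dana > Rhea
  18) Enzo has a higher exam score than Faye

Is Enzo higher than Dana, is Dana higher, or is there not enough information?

undetermined

Following every chain through Dana: above Dana we get Dax; below Dana we get Haru, Uma, Rhea.
Enzo is not reached, and no chain runs the other way from Enzo to Dana.
So the given relations leave the order of Dana and Enzo undetermined.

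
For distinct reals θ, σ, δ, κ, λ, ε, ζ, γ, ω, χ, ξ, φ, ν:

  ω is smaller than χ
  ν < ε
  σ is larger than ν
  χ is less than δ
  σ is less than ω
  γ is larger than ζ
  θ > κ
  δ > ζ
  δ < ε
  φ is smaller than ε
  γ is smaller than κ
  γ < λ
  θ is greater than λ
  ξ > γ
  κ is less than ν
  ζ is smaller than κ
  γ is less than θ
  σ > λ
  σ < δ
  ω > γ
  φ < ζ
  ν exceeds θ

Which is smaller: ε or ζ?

ζ

Following the relations from ζ: ζ < γ < κ < θ < ν < σ < ω < χ < δ < ε.
So ζ < ε; ζ is the smaller of the two.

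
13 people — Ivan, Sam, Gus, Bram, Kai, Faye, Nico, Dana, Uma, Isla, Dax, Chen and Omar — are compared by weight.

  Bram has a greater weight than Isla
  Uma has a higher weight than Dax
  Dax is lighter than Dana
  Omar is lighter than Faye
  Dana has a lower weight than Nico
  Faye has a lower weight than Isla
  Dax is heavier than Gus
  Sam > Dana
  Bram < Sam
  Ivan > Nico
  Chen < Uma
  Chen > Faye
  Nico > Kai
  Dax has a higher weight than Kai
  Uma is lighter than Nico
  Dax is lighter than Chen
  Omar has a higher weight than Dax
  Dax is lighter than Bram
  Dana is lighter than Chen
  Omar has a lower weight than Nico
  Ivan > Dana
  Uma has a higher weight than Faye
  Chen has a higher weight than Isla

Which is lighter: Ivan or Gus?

Gus < Dax and Dax < Omar give Gus < Omar.
With Omar < Faye: Gus < Dax < Omar < Faye.
Then Faye < Isla extends the chain to Isla.
With Isla < Chen: Gus < Dax < Omar < Faye < Isla < Chen.
Then Chen < Uma extends the chain to Uma.
Then Uma < Nico extends the chain to Nico.
Then Nico < Ivan extends the chain to Ivan.
So Gus < Ivan; Gus is the lighter of the two.

Gus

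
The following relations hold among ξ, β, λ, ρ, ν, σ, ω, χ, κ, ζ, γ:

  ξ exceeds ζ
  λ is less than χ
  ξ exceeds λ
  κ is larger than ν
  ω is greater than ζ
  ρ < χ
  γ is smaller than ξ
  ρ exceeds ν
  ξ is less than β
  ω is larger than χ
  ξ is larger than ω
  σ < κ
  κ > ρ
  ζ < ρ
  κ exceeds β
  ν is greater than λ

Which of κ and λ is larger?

λ < ν and ν < ρ give λ < ρ.
Then ρ < χ extends the chain to χ.
Then χ < ω extends the chain to ω.
With ω < ξ: λ < ν < ρ < χ < ω < ξ.
With ξ < β: λ < ν < ρ < χ < ω < ξ < β.
Then β < κ extends the chain to κ.
So λ < κ; κ is the larger of the two.

κ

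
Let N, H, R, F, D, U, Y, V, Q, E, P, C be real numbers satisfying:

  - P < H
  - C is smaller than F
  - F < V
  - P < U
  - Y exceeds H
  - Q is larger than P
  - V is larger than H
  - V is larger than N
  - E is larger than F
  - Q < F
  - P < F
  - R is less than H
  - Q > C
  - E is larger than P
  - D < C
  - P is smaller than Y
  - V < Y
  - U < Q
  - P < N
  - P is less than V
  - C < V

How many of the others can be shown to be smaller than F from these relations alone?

Directly below F: P, C, Q.
One step further: D, U (5 so far).
Nothing else is reachable below F; 5 in all.

5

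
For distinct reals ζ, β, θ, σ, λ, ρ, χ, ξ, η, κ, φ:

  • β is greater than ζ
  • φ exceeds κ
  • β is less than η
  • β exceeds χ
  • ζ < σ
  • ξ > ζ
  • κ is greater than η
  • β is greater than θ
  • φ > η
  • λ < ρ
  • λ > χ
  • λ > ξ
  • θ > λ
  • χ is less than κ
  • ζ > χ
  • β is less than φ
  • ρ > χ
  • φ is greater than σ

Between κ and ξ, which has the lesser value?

ξ

ξ < λ and λ < θ give ξ < θ.
With θ < β: ξ < λ < θ < β.
Then β < η extends the chain to η.
With η < κ: ξ < λ < θ < β < η < κ.
So ξ < κ; ξ is the smaller of the two.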